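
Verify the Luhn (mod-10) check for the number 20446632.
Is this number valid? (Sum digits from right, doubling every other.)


Luhn sum = 33
33 mod 10 = 3

Invalid (Luhn sum mod 10 = 3)


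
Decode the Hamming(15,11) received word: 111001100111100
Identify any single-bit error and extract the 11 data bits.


Syndrome = 1: error at position 1

Data: 10110111100 (corrected bit 1)


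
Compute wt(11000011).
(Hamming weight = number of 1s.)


Counting 1s in 11000011

4


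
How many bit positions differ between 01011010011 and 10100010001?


XOR: 11111000010
Count of 1s: 6

6


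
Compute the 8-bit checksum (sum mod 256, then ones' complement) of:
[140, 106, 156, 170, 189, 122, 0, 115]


Sum = 998 mod 256 = 230
Complement = 25

25


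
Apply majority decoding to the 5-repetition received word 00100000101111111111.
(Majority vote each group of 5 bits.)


Groups: 00100, 00010, 11111, 11111
Majority votes: 0011

0011


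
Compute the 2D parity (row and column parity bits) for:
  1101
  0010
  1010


Row parities: 110
Column parities: 0101

Row P: 110, Col P: 0101, Corner: 0


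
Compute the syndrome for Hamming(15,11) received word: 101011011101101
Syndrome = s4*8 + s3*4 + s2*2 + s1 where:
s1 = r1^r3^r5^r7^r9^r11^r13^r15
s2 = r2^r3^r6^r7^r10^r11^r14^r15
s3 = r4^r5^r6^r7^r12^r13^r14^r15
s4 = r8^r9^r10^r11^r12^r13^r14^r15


s1=0, s2=0, s3=1, s4=0

Syndrome = 4 (error at position 4)


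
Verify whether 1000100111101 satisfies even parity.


Number of 1s: 7

No, parity error (7 ones)


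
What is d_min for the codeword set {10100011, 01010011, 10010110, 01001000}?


Comparing all pairs, minimum distance: 4
Can detect 3 errors, correct 1 errors

4


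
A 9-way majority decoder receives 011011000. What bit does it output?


Ones: 4 out of 9
Threshold: 5

0 (4/9 voted 1)


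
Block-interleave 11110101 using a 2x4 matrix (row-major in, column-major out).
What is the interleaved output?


Matrix:
  1111
  0101
Read columns: 10111011

10111011


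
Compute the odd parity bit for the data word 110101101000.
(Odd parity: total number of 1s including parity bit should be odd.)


Number of 1s in data: 6
Parity bit: 1

1


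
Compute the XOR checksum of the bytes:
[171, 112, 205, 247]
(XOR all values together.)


XOR chain: 171 ^ 112 ^ 205 ^ 247 = 225

225


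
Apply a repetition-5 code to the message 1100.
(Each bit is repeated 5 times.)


Each bit -> 5 copies

11111111110000000000


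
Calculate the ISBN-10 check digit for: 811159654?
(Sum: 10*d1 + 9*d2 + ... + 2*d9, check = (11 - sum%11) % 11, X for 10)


Weighted sum: 226
226 mod 11 = 6

Check digit: 5


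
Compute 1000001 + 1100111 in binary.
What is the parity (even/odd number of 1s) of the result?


1000001 = 65
1100111 = 103
Sum = 168 = 10101000
1s count = 3

odd parity (3 ones in 10101000)


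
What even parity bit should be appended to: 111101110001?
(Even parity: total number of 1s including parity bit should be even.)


Number of 1s in data: 8
Parity bit: 0

0


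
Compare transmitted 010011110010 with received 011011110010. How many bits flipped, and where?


XOR: 001000000000

1 error(s) at position(s): 2


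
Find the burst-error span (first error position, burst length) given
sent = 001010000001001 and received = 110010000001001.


XOR: 111000000000000

Burst at position 0, length 3


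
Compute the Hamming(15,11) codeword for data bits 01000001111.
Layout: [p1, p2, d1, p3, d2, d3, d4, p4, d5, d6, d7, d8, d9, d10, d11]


Parity bits: p1=1, p2=0, p3=1, p4=0

100110000001111


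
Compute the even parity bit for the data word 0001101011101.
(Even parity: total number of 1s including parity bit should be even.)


Number of 1s in data: 7
Parity bit: 1

1


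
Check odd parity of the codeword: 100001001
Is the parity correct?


Number of 1s: 3

Yes, parity is correct (3 ones)


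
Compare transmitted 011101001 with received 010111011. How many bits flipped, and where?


XOR: 001010010

3 error(s) at position(s): 2, 4, 7


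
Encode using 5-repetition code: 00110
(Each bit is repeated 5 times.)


Each bit -> 5 copies

0000000000111111111100000


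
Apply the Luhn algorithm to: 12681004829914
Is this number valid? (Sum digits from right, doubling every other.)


Luhn sum = 54
54 mod 10 = 4

Invalid (Luhn sum mod 10 = 4)


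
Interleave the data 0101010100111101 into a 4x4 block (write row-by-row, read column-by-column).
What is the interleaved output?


Matrix:
  0101
  0101
  0011
  1101
Read columns: 0001110100101111

0001110100101111


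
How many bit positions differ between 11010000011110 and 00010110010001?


XOR: 11000110001111
Count of 1s: 8

8


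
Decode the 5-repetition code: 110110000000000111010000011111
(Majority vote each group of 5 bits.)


Groups: 11011, 00000, 00000, 11101, 00000, 11111
Majority votes: 100101

100101


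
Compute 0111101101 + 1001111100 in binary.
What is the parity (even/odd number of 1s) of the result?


0111101101 = 493
1001111100 = 636
Sum = 1129 = 10001101001
1s count = 5

odd parity (5 ones in 10001101001)


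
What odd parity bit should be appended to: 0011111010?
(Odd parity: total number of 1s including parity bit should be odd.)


Number of 1s in data: 6
Parity bit: 1

1


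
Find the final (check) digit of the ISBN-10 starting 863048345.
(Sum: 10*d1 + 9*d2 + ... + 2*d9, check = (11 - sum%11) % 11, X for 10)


Weighted sum: 256
256 mod 11 = 3

Check digit: 8


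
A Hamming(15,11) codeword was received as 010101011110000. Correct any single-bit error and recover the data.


Syndrome = 0: no error detected

Data: 00101110000 (no errors)


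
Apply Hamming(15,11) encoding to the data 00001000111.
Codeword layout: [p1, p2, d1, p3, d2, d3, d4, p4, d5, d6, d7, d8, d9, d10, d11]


Parity bits: p1=1, p2=0, p3=1, p4=0

100100001000111


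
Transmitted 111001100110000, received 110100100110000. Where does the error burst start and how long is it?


XOR: 001101000000000

Burst at position 2, length 4


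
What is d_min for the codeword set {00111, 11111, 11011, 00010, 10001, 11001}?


Comparing all pairs, minimum distance: 1
Can detect 0 errors, correct 0 errors

1


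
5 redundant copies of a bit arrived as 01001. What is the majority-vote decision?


Ones: 2 out of 5
Threshold: 3

0 (2/5 voted 1)


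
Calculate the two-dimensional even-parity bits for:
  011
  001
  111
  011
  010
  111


Row parities: 011011
Column parities: 011

Row P: 011011, Col P: 011, Corner: 0


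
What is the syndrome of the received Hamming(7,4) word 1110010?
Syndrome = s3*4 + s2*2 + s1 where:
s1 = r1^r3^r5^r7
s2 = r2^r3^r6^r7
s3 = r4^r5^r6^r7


s1=0, s2=1, s3=1

Syndrome = 6 (error at position 6)


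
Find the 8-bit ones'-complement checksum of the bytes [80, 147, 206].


Sum = 433 mod 256 = 177
Complement = 78

78


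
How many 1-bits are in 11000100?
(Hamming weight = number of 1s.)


Counting 1s in 11000100

3


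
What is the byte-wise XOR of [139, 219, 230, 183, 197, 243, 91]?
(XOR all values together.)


XOR chain: 139 ^ 219 ^ 230 ^ 183 ^ 197 ^ 243 ^ 91 = 108

108


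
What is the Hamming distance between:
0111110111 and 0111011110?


XOR: 0000101001
Count of 1s: 3

3


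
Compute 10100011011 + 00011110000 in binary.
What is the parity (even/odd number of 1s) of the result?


10100011011 = 1307
00011110000 = 240
Sum = 1547 = 11000001011
1s count = 5

odd parity (5 ones in 11000001011)


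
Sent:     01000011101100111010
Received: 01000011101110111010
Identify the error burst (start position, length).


XOR: 00000000000010000000

Burst at position 12, length 1


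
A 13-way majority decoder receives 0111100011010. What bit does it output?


Ones: 7 out of 13
Threshold: 7

1 (7/13 voted 1)


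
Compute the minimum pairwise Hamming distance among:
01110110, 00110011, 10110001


Comparing all pairs, minimum distance: 2
Can detect 1 errors, correct 0 errors

2


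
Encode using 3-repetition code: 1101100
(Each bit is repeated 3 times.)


Each bit -> 3 copies

111111000111111000000


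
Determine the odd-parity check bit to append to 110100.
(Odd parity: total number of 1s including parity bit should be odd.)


Number of 1s in data: 3
Parity bit: 0

0


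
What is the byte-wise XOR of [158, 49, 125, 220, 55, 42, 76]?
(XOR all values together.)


XOR chain: 158 ^ 49 ^ 125 ^ 220 ^ 55 ^ 42 ^ 76 = 95

95


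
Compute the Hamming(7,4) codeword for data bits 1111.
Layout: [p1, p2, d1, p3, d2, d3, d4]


Parity bits: p1=1, p2=1, p3=1

1111111


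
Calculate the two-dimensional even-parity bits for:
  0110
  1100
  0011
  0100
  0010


Row parities: 00011
Column parities: 1111

Row P: 00011, Col P: 1111, Corner: 0


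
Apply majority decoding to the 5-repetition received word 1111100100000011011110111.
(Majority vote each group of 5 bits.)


Groups: 11111, 00100, 00001, 10111, 10111
Majority votes: 10011

10011


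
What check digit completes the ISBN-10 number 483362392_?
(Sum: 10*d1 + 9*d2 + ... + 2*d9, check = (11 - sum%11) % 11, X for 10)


Weighted sum: 246
246 mod 11 = 4

Check digit: 7


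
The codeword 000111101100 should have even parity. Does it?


Number of 1s: 6

Yes, parity is correct (6 ones)


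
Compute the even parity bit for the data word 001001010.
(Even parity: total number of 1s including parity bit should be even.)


Number of 1s in data: 3
Parity bit: 1

1


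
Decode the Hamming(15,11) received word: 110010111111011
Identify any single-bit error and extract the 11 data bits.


Syndrome = 12: error at position 12

Data: 01011110011 (corrected bit 12)


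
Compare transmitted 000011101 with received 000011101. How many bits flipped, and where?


XOR: 000000000

0 errors (received matches sent)


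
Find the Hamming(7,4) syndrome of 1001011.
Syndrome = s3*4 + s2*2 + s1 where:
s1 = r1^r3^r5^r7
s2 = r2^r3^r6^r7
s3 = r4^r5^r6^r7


s1=0, s2=0, s3=1

Syndrome = 4 (error at position 4)


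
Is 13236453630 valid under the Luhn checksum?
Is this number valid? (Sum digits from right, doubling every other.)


Luhn sum = 52
52 mod 10 = 2

Invalid (Luhn sum mod 10 = 2)


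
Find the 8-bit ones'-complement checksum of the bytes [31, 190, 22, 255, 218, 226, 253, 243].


Sum = 1438 mod 256 = 158
Complement = 97

97


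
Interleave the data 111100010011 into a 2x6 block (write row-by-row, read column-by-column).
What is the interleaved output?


Matrix:
  111100
  010011
Read columns: 101110100101

101110100101


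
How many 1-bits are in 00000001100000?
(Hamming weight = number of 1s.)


Counting 1s in 00000001100000

2


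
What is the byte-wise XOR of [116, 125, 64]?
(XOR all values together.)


XOR chain: 116 ^ 125 ^ 64 = 73

73


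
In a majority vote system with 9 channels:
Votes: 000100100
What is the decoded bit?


Ones: 2 out of 9
Threshold: 5

0 (2/9 voted 1)


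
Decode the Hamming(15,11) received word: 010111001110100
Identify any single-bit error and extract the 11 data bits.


Syndrome = 0: no error detected

Data: 01101110100 (no errors)


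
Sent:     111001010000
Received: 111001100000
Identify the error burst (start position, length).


XOR: 000000110000

Burst at position 6, length 2


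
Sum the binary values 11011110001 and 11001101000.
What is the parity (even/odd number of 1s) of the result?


11011110001 = 1777
11001101000 = 1640
Sum = 3417 = 110101011001
1s count = 7

odd parity (7 ones in 110101011001)


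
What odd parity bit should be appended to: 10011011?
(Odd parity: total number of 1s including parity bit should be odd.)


Number of 1s in data: 5
Parity bit: 0

0


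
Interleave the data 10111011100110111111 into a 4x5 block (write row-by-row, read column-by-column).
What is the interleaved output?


Matrix:
  10111
  01110
  01101
  11111
Read columns: 10010111111111011011

10010111111111011011


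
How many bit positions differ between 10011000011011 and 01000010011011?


XOR: 11011010000000
Count of 1s: 5

5


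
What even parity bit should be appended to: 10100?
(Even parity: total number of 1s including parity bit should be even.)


Number of 1s in data: 2
Parity bit: 0

0


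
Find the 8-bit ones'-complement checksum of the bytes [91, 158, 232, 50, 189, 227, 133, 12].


Sum = 1092 mod 256 = 68
Complement = 187

187


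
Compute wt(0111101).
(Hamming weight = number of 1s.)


Counting 1s in 0111101

5


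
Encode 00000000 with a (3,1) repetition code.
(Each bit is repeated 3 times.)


Each bit -> 3 copies

000000000000000000000000


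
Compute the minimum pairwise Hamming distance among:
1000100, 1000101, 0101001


Comparing all pairs, minimum distance: 1
Can detect 0 errors, correct 0 errors

1


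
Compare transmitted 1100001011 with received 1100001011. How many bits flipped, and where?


XOR: 0000000000

0 errors (received matches sent)


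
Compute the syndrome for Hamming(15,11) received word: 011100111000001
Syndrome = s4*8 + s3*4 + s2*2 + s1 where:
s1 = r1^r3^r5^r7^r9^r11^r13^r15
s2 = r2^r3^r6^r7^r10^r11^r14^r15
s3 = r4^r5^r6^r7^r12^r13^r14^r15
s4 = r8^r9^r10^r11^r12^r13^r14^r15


s1=0, s2=0, s3=1, s4=1

Syndrome = 12 (error at position 12)


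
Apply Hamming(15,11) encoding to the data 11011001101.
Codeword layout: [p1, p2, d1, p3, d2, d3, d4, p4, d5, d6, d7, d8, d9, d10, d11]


Parity bits: p1=0, p2=1, p3=1, p4=0

011110101001101


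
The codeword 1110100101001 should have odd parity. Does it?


Number of 1s: 7

Yes, parity is correct (7 ones)


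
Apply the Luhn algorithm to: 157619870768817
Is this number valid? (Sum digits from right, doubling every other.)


Luhn sum = 70
70 mod 10 = 0

Valid (Luhn sum mod 10 = 0)


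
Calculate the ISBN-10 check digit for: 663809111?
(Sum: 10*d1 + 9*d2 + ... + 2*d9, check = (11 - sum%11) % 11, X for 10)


Weighted sum: 248
248 mod 11 = 6

Check digit: 5


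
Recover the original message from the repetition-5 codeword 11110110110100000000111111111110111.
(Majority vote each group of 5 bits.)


Groups: 11110, 11011, 01000, 00000, 11111, 11111, 10111
Majority votes: 1100111

1100111


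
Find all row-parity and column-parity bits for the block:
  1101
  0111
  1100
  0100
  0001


Row parities: 11011
Column parities: 0011

Row P: 11011, Col P: 0011, Corner: 0


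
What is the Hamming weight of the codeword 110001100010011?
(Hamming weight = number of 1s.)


Counting 1s in 110001100010011

7


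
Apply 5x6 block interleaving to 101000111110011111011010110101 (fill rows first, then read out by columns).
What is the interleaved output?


Matrix:
  101000
  111110
  011111
  011010
  110101
Read columns: 110010111111110011010111000101

110010111111110011010111000101


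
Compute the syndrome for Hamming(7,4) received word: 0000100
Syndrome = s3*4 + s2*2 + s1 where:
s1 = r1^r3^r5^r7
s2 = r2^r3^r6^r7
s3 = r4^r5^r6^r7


s1=1, s2=0, s3=1

Syndrome = 5 (error at position 5)


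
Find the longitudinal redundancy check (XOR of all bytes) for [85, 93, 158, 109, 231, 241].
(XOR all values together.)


XOR chain: 85 ^ 93 ^ 158 ^ 109 ^ 231 ^ 241 = 237

237


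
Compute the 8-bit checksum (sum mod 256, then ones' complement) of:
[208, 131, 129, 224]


Sum = 692 mod 256 = 180
Complement = 75

75


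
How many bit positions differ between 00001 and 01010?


XOR: 01011
Count of 1s: 3

3


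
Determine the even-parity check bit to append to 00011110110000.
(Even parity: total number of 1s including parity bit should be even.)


Number of 1s in data: 6
Parity bit: 0

0


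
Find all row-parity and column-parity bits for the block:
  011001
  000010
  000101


Row parities: 110
Column parities: 011110

Row P: 110, Col P: 011110, Corner: 0


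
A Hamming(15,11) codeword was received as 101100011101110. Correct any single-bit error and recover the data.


Syndrome = 2: error at position 2

Data: 10001101110 (corrected bit 2)


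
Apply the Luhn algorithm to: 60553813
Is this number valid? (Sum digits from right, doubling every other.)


Luhn sum = 28
28 mod 10 = 8

Invalid (Luhn sum mod 10 = 8)


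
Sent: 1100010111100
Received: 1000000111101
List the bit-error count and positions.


XOR: 0100010000001

3 error(s) at position(s): 1, 5, 12


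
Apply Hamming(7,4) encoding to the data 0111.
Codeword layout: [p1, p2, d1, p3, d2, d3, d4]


Parity bits: p1=0, p2=0, p3=1

0001111


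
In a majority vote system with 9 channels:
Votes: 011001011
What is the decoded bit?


Ones: 5 out of 9
Threshold: 5

1 (5/9 voted 1)


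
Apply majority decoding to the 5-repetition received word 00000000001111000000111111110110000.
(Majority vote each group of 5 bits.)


Groups: 00000, 00000, 11110, 00000, 11111, 11101, 10000
Majority votes: 0010110

0010110


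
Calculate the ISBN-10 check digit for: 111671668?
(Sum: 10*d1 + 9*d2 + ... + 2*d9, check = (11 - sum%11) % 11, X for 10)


Weighted sum: 174
174 mod 11 = 9

Check digit: 2


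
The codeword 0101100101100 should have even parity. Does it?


Number of 1s: 6

Yes, parity is correct (6 ones)


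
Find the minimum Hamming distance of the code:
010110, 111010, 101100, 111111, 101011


Comparing all pairs, minimum distance: 2
Can detect 1 errors, correct 0 errors

2


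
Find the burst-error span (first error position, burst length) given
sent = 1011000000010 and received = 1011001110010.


XOR: 0000001110000

Burst at position 6, length 3


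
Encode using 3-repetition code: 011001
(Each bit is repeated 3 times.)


Each bit -> 3 copies

000111111000000111


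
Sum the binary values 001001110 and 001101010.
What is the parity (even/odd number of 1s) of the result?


001001110 = 78
001101010 = 106
Sum = 184 = 10111000
1s count = 4

even parity (4 ones in 10111000)


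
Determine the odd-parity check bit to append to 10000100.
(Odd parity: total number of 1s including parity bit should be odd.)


Number of 1s in data: 2
Parity bit: 1

1


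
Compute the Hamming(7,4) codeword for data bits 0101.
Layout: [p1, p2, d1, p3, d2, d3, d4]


Parity bits: p1=0, p2=1, p3=0

0100101


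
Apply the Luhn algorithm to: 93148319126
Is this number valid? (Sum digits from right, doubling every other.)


Luhn sum = 59
59 mod 10 = 9

Invalid (Luhn sum mod 10 = 9)


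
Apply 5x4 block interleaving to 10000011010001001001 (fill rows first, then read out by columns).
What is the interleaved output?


Matrix:
  1000
  0011
  0100
  0100
  1001
Read columns: 10001001100100001001

10001001100100001001


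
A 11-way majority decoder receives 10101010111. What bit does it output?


Ones: 7 out of 11
Threshold: 6

1 (7/11 voted 1)


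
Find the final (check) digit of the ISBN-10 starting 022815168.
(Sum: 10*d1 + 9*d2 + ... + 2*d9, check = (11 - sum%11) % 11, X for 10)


Weighted sum: 159
159 mod 11 = 5

Check digit: 6


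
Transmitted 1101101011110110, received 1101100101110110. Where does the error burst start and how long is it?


XOR: 0000001110000000

Burst at position 6, length 3


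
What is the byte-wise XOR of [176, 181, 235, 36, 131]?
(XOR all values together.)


XOR chain: 176 ^ 181 ^ 235 ^ 36 ^ 131 = 73

73


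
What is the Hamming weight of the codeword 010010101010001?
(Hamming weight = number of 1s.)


Counting 1s in 010010101010001

6


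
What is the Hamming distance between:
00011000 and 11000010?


XOR: 11011010
Count of 1s: 5

5


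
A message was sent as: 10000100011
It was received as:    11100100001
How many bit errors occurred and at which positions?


XOR: 01100000010

3 error(s) at position(s): 1, 2, 9


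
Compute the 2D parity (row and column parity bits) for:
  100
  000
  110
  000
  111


Row parities: 10001
Column parities: 101

Row P: 10001, Col P: 101, Corner: 0


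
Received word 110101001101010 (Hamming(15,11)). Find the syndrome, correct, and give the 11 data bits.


Syndrome = 0: no error detected

Data: 00101101010 (no errors)


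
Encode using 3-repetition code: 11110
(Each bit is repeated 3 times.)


Each bit -> 3 copies

111111111111000


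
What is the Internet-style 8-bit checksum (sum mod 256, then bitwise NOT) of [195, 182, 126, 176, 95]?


Sum = 774 mod 256 = 6
Complement = 249

249


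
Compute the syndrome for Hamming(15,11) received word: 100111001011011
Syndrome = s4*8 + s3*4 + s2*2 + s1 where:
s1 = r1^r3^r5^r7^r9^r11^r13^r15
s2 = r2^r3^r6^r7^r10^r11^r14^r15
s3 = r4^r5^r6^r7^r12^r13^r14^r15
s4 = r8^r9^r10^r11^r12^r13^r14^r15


s1=1, s2=0, s3=0, s4=1

Syndrome = 9 (error at position 9)


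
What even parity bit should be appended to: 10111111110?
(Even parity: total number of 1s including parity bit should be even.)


Number of 1s in data: 9
Parity bit: 1

1


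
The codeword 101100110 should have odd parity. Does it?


Number of 1s: 5

Yes, parity is correct (5 ones)


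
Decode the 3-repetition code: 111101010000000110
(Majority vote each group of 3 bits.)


Groups: 111, 101, 010, 000, 000, 110
Majority votes: 110001

110001


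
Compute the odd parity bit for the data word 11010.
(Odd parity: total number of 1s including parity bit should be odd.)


Number of 1s in data: 3
Parity bit: 0

0


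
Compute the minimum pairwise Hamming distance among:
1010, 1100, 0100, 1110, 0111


Comparing all pairs, minimum distance: 1
Can detect 0 errors, correct 0 errors

1


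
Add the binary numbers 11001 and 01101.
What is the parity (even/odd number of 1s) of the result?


11001 = 25
01101 = 13
Sum = 38 = 100110
1s count = 3

odd parity (3 ones in 100110)


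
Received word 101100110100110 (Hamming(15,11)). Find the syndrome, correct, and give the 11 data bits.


Syndrome = 0: no error detected

Data: 10010100110 (no errors)


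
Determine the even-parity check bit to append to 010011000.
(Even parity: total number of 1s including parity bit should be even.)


Number of 1s in data: 3
Parity bit: 1

1


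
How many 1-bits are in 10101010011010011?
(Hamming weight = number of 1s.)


Counting 1s in 10101010011010011

9


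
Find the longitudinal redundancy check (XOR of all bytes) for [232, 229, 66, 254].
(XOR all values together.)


XOR chain: 232 ^ 229 ^ 66 ^ 254 = 177

177


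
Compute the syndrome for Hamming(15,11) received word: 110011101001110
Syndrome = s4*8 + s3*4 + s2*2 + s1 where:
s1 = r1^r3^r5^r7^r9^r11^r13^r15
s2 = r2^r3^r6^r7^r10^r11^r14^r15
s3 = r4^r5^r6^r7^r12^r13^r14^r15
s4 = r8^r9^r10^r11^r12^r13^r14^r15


s1=1, s2=0, s3=0, s4=0

Syndrome = 1 (error at position 1)


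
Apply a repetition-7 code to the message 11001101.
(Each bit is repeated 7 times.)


Each bit -> 7 copies

11111111111111000000000000001111111111111100000001111111


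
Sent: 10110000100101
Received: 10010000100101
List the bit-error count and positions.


XOR: 00100000000000

1 error(s) at position(s): 2


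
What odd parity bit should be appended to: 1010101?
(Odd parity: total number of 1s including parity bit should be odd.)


Number of 1s in data: 4
Parity bit: 1

1


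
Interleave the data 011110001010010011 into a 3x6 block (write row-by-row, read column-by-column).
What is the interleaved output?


Matrix:
  011110
  001010
  010011
Read columns: 000101110100111001

000101110100111001


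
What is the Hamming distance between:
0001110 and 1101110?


XOR: 1100000
Count of 1s: 2

2


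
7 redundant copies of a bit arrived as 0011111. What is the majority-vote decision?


Ones: 5 out of 7
Threshold: 4

1 (5/7 voted 1)


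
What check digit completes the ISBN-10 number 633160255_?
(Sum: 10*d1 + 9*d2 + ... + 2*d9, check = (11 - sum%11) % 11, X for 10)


Weighted sum: 187
187 mod 11 = 0

Check digit: 0


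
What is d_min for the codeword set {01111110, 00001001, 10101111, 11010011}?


Comparing all pairs, minimum distance: 4
Can detect 3 errors, correct 1 errors

4


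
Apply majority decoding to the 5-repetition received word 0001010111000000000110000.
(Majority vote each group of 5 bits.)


Groups: 00010, 10111, 00000, 00001, 10000
Majority votes: 01000

01000


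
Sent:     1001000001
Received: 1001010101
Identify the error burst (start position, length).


XOR: 0000010100

Burst at position 5, length 3


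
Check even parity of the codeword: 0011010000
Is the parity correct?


Number of 1s: 3

No, parity error (3 ones)


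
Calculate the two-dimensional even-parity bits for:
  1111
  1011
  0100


Row parities: 011
Column parities: 0000

Row P: 011, Col P: 0000, Corner: 0


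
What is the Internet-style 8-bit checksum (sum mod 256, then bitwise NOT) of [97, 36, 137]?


Sum = 270 mod 256 = 14
Complement = 241

241


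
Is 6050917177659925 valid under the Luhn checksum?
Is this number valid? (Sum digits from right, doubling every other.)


Luhn sum = 67
67 mod 10 = 7

Invalid (Luhn sum mod 10 = 7)


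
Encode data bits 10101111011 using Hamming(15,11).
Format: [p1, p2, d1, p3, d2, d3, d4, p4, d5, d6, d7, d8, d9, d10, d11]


Parity bits: p1=0, p2=0, p3=0, p4=0

001001001111011


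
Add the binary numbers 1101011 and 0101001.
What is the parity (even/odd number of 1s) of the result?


1101011 = 107
0101001 = 41
Sum = 148 = 10010100
1s count = 3

odd parity (3 ones in 10010100)


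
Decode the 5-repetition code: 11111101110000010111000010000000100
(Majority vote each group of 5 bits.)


Groups: 11111, 10111, 00000, 10111, 00001, 00000, 00100
Majority votes: 1101000

1101000


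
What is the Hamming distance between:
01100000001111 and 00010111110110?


XOR: 01110111111001
Count of 1s: 10

10


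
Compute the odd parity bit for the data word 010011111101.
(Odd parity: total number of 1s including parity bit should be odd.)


Number of 1s in data: 8
Parity bit: 1

1


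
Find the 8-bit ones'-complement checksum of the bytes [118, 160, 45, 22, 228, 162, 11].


Sum = 746 mod 256 = 234
Complement = 21

21


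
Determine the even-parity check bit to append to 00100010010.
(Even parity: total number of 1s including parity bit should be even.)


Number of 1s in data: 3
Parity bit: 1

1


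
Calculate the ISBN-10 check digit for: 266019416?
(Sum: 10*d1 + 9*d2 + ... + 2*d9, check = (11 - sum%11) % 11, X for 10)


Weighted sum: 204
204 mod 11 = 6

Check digit: 5


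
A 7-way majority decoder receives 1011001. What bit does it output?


Ones: 4 out of 7
Threshold: 4

1 (4/7 voted 1)


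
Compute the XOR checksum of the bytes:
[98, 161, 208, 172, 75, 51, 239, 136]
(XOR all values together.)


XOR chain: 98 ^ 161 ^ 208 ^ 172 ^ 75 ^ 51 ^ 239 ^ 136 = 160

160


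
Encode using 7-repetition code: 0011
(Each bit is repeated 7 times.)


Each bit -> 7 copies

0000000000000011111111111111


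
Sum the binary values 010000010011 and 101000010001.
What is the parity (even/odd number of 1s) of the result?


010000010011 = 1043
101000010001 = 2577
Sum = 3620 = 111000100100
1s count = 5

odd parity (5 ones in 111000100100)


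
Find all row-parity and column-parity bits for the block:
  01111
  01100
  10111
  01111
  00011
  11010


Row parities: 000001
Column parities: 00010

Row P: 000001, Col P: 00010, Corner: 1


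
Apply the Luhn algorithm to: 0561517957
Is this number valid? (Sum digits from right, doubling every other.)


Luhn sum = 33
33 mod 10 = 3

Invalid (Luhn sum mod 10 = 3)


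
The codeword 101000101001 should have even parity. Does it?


Number of 1s: 5

No, parity error (5 ones)


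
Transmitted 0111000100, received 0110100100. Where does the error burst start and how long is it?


XOR: 0001100000

Burst at position 3, length 2


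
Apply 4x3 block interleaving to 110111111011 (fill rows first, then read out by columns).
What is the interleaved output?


Matrix:
  110
  111
  111
  011
Read columns: 111011110111

111011110111


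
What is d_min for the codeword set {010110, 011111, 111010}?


Comparing all pairs, minimum distance: 2
Can detect 1 errors, correct 0 errors

2


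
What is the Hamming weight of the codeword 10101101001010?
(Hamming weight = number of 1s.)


Counting 1s in 10101101001010

7


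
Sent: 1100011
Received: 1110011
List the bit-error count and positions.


XOR: 0010000

1 error(s) at position(s): 2


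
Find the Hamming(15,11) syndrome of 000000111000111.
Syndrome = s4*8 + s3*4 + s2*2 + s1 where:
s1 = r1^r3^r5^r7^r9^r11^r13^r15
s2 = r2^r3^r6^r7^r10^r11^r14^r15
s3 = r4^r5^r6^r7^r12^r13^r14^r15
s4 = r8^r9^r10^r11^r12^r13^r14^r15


s1=0, s2=1, s3=0, s4=1

Syndrome = 10 (error at position 10)


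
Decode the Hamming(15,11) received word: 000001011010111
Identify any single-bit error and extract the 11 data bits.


Syndrome = 0: no error detected

Data: 00101010111 (no errors)


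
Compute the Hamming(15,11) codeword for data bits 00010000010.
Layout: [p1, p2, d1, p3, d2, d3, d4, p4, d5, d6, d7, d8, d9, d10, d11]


Parity bits: p1=1, p2=0, p3=0, p4=1

100000110000010


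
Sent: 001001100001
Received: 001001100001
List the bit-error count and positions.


XOR: 000000000000

0 errors (received matches sent)


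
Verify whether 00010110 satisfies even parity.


Number of 1s: 3

No, parity error (3 ones)


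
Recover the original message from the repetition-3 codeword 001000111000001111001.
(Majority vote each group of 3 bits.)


Groups: 001, 000, 111, 000, 001, 111, 001
Majority votes: 0010010

0010010


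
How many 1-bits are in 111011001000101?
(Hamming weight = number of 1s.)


Counting 1s in 111011001000101

8


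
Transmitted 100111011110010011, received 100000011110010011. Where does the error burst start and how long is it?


XOR: 000111000000000000

Burst at position 3, length 3


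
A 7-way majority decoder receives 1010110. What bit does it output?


Ones: 4 out of 7
Threshold: 4

1 (4/7 voted 1)


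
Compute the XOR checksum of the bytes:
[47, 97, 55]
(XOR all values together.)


XOR chain: 47 ^ 97 ^ 55 = 121

121


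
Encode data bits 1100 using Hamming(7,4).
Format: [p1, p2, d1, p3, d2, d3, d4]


Parity bits: p1=0, p2=1, p3=1

0111100


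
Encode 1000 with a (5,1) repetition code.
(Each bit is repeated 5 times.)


Each bit -> 5 copies

11111000000000000000


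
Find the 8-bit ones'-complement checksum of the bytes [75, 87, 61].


Sum = 223 mod 256 = 223
Complement = 32

32


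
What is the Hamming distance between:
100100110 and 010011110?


XOR: 110111000
Count of 1s: 5

5


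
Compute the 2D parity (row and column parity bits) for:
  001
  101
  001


Row parities: 101
Column parities: 101

Row P: 101, Col P: 101, Corner: 0


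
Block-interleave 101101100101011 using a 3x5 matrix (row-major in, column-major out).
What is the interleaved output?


Matrix:
  10110
  11001
  01011
Read columns: 110011100101011

110011100101011


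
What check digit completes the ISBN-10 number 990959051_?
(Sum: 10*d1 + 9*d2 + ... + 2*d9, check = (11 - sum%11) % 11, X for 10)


Weighted sum: 326
326 mod 11 = 7

Check digit: 4


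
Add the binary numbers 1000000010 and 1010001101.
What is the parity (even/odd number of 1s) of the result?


1000000010 = 514
1010001101 = 653
Sum = 1167 = 10010001111
1s count = 6

even parity (6 ones in 10010001111)


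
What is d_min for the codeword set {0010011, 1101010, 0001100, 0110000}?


Comparing all pairs, minimum distance: 3
Can detect 2 errors, correct 1 errors

3


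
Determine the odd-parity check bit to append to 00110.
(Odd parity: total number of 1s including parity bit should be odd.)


Number of 1s in data: 2
Parity bit: 1

1


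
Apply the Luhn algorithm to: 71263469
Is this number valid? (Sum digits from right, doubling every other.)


Luhn sum = 38
38 mod 10 = 8

Invalid (Luhn sum mod 10 = 8)


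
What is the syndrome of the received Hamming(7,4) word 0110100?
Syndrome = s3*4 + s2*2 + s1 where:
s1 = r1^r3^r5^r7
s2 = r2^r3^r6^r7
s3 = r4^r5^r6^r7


s1=0, s2=0, s3=1

Syndrome = 4 (error at position 4)


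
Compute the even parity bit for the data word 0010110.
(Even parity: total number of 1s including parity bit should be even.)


Number of 1s in data: 3
Parity bit: 1

1


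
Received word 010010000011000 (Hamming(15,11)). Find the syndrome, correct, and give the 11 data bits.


Syndrome = 0: no error detected

Data: 01000011000 (no errors)


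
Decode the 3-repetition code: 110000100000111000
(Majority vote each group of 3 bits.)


Groups: 110, 000, 100, 000, 111, 000
Majority votes: 100010

100010


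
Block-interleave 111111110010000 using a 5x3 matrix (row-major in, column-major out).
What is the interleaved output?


Matrix:
  111
  111
  110
  010
  000
Read columns: 111001111011000

111001111011000


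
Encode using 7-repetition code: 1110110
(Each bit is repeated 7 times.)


Each bit -> 7 copies

1111111111111111111110000000111111111111110000000


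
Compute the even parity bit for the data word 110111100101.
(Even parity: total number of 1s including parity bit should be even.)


Number of 1s in data: 8
Parity bit: 0

0


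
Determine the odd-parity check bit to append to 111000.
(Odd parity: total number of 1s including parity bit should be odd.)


Number of 1s in data: 3
Parity bit: 0

0


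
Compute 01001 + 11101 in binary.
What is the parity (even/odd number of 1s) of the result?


01001 = 9
11101 = 29
Sum = 38 = 100110
1s count = 3

odd parity (3 ones in 100110)


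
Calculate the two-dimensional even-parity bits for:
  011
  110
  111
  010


Row parities: 0011
Column parities: 000

Row P: 0011, Col P: 000, Corner: 0


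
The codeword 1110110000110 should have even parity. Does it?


Number of 1s: 7

No, parity error (7 ones)


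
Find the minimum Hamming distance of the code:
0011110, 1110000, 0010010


Comparing all pairs, minimum distance: 2
Can detect 1 errors, correct 0 errors

2


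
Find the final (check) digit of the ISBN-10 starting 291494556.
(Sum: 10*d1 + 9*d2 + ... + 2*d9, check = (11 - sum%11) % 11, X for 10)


Weighted sum: 258
258 mod 11 = 5

Check digit: 6


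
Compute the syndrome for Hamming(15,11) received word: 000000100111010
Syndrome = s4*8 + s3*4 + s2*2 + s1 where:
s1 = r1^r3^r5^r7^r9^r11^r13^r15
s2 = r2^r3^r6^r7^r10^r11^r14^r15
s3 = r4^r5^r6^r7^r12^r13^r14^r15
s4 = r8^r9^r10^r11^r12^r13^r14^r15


s1=0, s2=0, s3=1, s4=0

Syndrome = 4 (error at position 4)


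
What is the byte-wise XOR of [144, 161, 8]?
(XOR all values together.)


XOR chain: 144 ^ 161 ^ 8 = 57

57


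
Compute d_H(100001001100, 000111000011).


XOR: 100110001111
Count of 1s: 7

7


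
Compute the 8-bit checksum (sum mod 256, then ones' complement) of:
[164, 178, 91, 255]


Sum = 688 mod 256 = 176
Complement = 79

79


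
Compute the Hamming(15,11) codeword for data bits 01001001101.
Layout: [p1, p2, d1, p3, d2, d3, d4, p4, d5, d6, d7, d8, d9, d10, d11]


Parity bits: p1=0, p2=1, p3=0, p4=0

010010001001101


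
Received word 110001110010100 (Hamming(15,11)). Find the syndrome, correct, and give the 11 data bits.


Syndrome = 12: error at position 12

Data: 00110011100 (corrected bit 12)


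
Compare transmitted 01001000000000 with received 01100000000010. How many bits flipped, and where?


XOR: 00101000000010

3 error(s) at position(s): 2, 4, 12


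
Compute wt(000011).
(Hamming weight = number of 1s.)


Counting 1s in 000011

2


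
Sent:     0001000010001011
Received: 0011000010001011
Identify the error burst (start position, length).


XOR: 0010000000000000

Burst at position 2, length 1


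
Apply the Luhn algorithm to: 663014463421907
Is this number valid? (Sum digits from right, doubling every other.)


Luhn sum = 59
59 mod 10 = 9

Invalid (Luhn sum mod 10 = 9)


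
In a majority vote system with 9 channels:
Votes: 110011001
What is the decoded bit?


Ones: 5 out of 9
Threshold: 5

1 (5/9 voted 1)


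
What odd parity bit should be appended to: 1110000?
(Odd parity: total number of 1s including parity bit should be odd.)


Number of 1s in data: 3
Parity bit: 0

0


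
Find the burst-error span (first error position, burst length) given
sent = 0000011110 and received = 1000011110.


XOR: 1000000000

Burst at position 0, length 1


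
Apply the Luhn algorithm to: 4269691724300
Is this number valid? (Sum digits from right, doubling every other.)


Luhn sum = 57
57 mod 10 = 7

Invalid (Luhn sum mod 10 = 7)


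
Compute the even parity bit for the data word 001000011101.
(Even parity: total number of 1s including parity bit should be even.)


Number of 1s in data: 5
Parity bit: 1

1


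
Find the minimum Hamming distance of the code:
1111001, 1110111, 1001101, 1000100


Comparing all pairs, minimum distance: 2
Can detect 1 errors, correct 0 errors

2


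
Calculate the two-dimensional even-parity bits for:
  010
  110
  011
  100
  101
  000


Row parities: 100100
Column parities: 110

Row P: 100100, Col P: 110, Corner: 0


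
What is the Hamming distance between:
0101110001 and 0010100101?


XOR: 0111010100
Count of 1s: 5

5


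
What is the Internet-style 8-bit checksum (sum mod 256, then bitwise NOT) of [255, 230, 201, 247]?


Sum = 933 mod 256 = 165
Complement = 90

90


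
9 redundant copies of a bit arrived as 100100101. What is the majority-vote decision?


Ones: 4 out of 9
Threshold: 5

0 (4/9 voted 1)


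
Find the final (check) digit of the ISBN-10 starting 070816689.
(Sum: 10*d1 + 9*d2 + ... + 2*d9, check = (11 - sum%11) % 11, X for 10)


Weighted sum: 221
221 mod 11 = 1

Check digit: X


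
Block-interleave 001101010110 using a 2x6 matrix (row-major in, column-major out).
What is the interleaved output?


Matrix:
  001101
  010110
Read columns: 000110110110

000110110110


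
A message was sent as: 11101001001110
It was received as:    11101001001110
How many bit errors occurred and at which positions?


XOR: 00000000000000

0 errors (received matches sent)


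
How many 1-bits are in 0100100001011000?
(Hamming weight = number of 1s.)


Counting 1s in 0100100001011000

5


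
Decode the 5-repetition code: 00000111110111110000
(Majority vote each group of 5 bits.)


Groups: 00000, 11111, 01111, 10000
Majority votes: 0110

0110


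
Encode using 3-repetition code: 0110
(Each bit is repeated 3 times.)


Each bit -> 3 copies

000111111000


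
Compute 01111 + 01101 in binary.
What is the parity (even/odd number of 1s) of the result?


01111 = 15
01101 = 13
Sum = 28 = 11100
1s count = 3

odd parity (3 ones in 11100)


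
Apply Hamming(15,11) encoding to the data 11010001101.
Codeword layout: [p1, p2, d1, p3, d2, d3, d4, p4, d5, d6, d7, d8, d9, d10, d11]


Parity bits: p1=1, p2=1, p3=1, p4=1

111110110001101


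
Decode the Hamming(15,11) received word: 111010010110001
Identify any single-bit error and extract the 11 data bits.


Syndrome = 3: error at position 3

Data: 01000110001 (corrected bit 3)


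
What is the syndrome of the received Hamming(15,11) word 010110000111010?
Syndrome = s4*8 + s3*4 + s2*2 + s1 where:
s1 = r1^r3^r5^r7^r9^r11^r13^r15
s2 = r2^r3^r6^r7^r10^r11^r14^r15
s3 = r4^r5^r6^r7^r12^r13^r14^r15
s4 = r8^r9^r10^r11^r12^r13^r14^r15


s1=0, s2=0, s3=0, s4=0

Syndrome = 0 (no error)
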